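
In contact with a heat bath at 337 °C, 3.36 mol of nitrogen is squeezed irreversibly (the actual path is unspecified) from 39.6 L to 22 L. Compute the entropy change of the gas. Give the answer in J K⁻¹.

ΔS_gas = -16.4 J/K

Entropy is a state function, so ΔS_gas depends only on the end states.
For an isothermal ideal gas ΔS_gas = nR ln(V₂/V₁) = 3.36 × 8.314 × ln(22/39.6) = -16.4 J/K.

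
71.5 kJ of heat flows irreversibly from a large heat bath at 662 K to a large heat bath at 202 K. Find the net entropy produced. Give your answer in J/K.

ΔS_total = 246 J/K

ΔS_hot = −Q/T_H = −71500/662 = -108 J/K and ΔS_cold = +Q/T_C = 71500/202 = 354 J/K.
ΔS_total = -108 + 354 = 246 J/K, positive as the second law requires.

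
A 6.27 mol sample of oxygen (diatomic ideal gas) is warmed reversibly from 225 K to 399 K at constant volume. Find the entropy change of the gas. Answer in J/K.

At constant volume, ΔS = nC_V ln(T₂/T₁) with C_V = 5R/2 = 20.79 J mol⁻¹ K⁻¹.
ΔS = 6.27 × 20.79 × ln(399/225) = 74.7 J/K.

ΔS = 74.7 J/K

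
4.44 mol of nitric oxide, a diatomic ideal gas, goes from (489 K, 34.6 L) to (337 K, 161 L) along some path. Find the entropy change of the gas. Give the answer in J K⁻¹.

Entropy is a state function: ΔS = nC_V ln(T₂/T₁) + nR ln(V₂/V₁), with C_V = 5R/2 = 20.79 J mol⁻¹ K⁻¹ for a diatomic ideal gas.
ΔS = 4.44 × [20.79 × ln(337/489) + 8.314 × ln(161/34.6)] = 22.4 J/K.

ΔS = 22.4 J/K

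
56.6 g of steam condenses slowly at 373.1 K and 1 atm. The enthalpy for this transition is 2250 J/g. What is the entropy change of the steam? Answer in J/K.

ΔS = -341 J/K

Heat released by the substance: Q = −mL = −56.6 × 2250 = −127350 J.
At constant T, ΔS = Q_rev/T = −127350 / 373.1 = -341 J/K.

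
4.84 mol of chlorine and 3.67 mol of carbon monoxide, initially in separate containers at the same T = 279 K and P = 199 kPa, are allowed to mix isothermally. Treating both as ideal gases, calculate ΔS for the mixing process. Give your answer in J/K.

ΔS_mix = 48.4 J/K

Mole fractions: x_A = 4.84/8.51 = 0.569, x_B = 0.431.
ΔS_mix = −R(n_A ln x_A + n_B ln x_B) = −8.314 × (4.84 ln 0.569 + 3.67 ln 0.431) = 48.4 J/K.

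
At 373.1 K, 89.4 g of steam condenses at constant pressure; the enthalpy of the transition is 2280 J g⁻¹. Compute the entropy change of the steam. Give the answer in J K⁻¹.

Heat released by the substance: Q = −mL = −89.4 × 2280 = −203832 J.
At constant T, ΔS = Q_rev/T = −203832 / 373.1 = -546 J/K.

ΔS = -546 J/K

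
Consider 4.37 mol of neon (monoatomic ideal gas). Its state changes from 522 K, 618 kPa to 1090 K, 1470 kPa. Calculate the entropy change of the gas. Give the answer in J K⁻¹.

ΔS = 35.4 J/K

ΔS = nC_p ln(T₂/T₁) − nR ln(P₂/P₁), with C_p = 5R/2 = 20.79 J mol⁻¹ K⁻¹ for a monoatomic ideal gas.
ΔS = 4.37 × [20.79 × ln(1090/522) − 8.314 × ln(1470/618)] = 35.4 J/K.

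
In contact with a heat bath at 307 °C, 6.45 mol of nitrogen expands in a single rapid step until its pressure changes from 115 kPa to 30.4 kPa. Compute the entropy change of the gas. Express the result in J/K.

Entropy is a state function, so ΔS_gas depends only on the end states.
For an isothermal ideal gas ΔS_gas = nR ln(P₁/P₂) = 6.45 × 8.314 × ln(115/30.4) = 71.3 J/K.

ΔS_gas = 71.3 J/K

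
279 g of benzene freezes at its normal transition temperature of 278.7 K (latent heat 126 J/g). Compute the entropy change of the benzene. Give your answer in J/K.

Heat released by the substance: Q = −mL = −279 × 126 = −35154 J.
At constant T, ΔS = Q_rev/T = −35154 / 278.7 = -126 J/K.

ΔS = -126 J/K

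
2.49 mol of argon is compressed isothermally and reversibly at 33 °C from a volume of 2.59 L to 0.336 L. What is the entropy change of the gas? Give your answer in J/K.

ΔS_gas = -42.3 J/K

For an isothermal ideal gas ΔS_gas = nR ln(V₂/V₁) = 2.49 × 8.314 × ln(0.336/2.59) = -42.3 J/K.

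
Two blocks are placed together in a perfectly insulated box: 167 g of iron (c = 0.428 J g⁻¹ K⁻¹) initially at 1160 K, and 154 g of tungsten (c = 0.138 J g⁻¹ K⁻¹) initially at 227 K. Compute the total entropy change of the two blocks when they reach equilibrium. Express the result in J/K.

Energy balance: T_f = (m₁c₁T₁ + m₂c₂T₂)/(m₁c₁ + m₂c₂) = 946.17 K.
ΔS₁ = m₁c₁ ln(T_f/T₁) = 71.476 × ln(946.17/1160) = -14.56 J/K.
ΔS₂ = m₂c₂ ln(T_f/T₂) = 21.252 × ln(946.17/227) = 30.34 J/K.
ΔS_total = -14.56 + 30.34 = 15.8 J/K.

ΔS_total = 15.8 J/K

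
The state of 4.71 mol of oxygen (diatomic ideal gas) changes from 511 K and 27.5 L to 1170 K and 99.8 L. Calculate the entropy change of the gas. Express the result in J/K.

ΔS = 132 J/K

Entropy is a state function: ΔS = nC_V ln(T₂/T₁) + nR ln(V₂/V₁), with C_V = 5R/2 = 20.79 J mol⁻¹ K⁻¹ for a diatomic ideal gas.
ΔS = 4.71 × [20.79 × ln(1170/511) + 8.314 × ln(99.8/27.5)] = 132 J/K.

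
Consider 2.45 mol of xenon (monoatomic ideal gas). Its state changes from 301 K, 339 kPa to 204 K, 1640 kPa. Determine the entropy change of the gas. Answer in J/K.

ΔS = -51.9 J/K

ΔS = nC_p ln(T₂/T₁) − nR ln(P₂/P₁), with C_p = 5R/2 = 20.79 J mol⁻¹ K⁻¹ for a monoatomic ideal gas.
ΔS = 2.45 × [20.79 × ln(204/301) − 8.314 × ln(1640/339)] = -51.9 J/K.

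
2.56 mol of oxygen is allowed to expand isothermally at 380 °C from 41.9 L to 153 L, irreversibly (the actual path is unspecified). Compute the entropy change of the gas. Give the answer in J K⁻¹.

ΔS_gas = 27.6 J/K

Entropy is a state function, so ΔS_gas depends only on the end states.
For an isothermal ideal gas ΔS_gas = nR ln(V₂/V₁) = 2.56 × 8.314 × ln(153/41.9) = 27.6 J/K.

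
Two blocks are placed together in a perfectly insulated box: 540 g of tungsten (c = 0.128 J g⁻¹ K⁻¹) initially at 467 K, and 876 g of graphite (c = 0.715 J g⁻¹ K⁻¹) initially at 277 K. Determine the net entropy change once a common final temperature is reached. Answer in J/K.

ΔS_total = 9.76 J/K

Energy balance: T_f = (m₁c₁T₁ + m₂c₂T₂)/(m₁c₁ + m₂c₂) = 295.88 K.
ΔS₁ = m₁c₁ ln(T_f/T₁) = 69.12 × ln(295.88/467) = -31.544 J/K.
ΔS₂ = m₂c₂ ln(T_f/T₂) = 626.34 × ln(295.88/277) = 41.306 J/K.
ΔS_total = -31.544 + 41.306 = 9.76 J/K.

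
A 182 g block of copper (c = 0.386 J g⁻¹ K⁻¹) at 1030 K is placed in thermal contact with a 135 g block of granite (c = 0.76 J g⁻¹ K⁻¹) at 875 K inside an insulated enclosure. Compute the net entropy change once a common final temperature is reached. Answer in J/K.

ΔS_total = 0.56 J/K

Energy balance: T_f = (m₁c₁T₁ + m₂c₂T₂)/(m₁c₁ + m₂c₂) = 938 K.
ΔS₁ = m₁c₁ ln(T_f/T₁) = 70.252 × ln(938/1030) = -6.573 J/K.
ΔS₂ = m₂c₂ ln(T_f/T₂) = 102.6 × ln(938/875) = 7.133 J/K.
ΔS_total = -6.573 + 7.133 = 0.56 J/K.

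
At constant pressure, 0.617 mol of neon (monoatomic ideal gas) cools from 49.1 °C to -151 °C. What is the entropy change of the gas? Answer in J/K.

ΔS = -12.4 J/K

In kelvin: T₁ = 322.25 K, T₂ = 122.15 K. At constant pressure, ΔS = nC_p ln(T₂/T₁) with C_p = 5R/2 = 20.79 J mol⁻¹ K⁻¹.
ΔS = 0.617 × 20.79 × ln(122.15/322.25) = -12.4 J/K.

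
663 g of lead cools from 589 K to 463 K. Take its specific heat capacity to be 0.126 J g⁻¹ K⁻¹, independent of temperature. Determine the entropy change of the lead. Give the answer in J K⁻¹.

ΔS = ∫dQ_rev/T = m c ln(T₂/T₁) = 663 × 0.126 × ln(463/589) = -20.1 J/K.

ΔS = -20.1 J/K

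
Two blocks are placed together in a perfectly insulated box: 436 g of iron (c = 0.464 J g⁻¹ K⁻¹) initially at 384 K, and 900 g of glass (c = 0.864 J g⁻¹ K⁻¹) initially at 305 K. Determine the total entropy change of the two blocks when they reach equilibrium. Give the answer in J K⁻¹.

Energy balance: T_f = (m₁c₁T₁ + m₂c₂T₂)/(m₁c₁ + m₂c₂) = 321.31 K.
ΔS₁ = m₁c₁ ln(T_f/T₁) = 202.304 × ln(321.31/384) = -36.06 J/K.
ΔS₂ = m₂c₂ ln(T_f/T₂) = 777.6 × ln(321.31/305) = 40.51 J/K.
ΔS_total = -36.06 + 40.51 = 4.45 J/K.

ΔS_total = 4.45 J/K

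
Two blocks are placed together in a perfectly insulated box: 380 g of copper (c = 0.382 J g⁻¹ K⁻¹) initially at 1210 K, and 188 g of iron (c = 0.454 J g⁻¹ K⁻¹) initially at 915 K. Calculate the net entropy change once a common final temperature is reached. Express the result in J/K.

Energy balance: T_f = (m₁c₁T₁ + m₂c₂T₂)/(m₁c₁ + m₂c₂) = 1100.8 K.
ΔS₁ = m₁c₁ ln(T_f/T₁) = 145.16 × ln(1100.8/1210) = -13.734 J/K.
ΔS₂ = m₂c₂ ln(T_f/T₂) = 85.352 × ln(1100.8/915) = 15.777 J/K.
ΔS_total = -13.734 + 15.777 = 2.04 J/K.

ΔS_total = 2.04 J/K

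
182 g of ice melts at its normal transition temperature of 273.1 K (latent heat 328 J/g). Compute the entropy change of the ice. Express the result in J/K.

ΔS = 219 J/K

Heat absorbed by the substance: Q = mL = 182 × 328 = 59696 J.
At constant T, ΔS = Q_rev/T = 59696 / 273.1 = 219 J/K.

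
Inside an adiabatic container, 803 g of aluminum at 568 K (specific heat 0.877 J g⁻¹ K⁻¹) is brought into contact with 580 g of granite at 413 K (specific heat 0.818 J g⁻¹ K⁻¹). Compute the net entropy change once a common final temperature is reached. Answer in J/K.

Energy balance: T_f = (m₁c₁T₁ + m₂c₂T₂)/(m₁c₁ + m₂c₂) = 505.61 K.
ΔS₁ = m₁c₁ ln(T_f/T₁) = 704.231 × ln(505.61/568) = -81.94 J/K.
ΔS₂ = m₂c₂ ln(T_f/T₂) = 474.44 × ln(505.61/413) = 95.99 J/K.
ΔS_total = -81.94 + 95.99 = 14 J/K.

ΔS_total = 14 J/K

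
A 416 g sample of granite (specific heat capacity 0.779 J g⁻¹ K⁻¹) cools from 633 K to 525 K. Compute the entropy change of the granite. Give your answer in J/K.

ΔS = -60.6 J/K

ΔS = ∫dQ_rev/T = m c ln(T₂/T₁) = 416 × 0.779 × ln(525/633) = -60.6 J/K.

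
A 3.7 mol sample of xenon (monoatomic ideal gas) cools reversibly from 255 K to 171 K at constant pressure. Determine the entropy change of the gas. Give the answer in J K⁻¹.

ΔS = -30.7 J/K

At constant pressure, ΔS = nC_p ln(T₂/T₁) with C_p = 5R/2 = 20.79 J mol⁻¹ K⁻¹.
ΔS = 3.7 × 20.79 × ln(171/255) = -30.7 J/K.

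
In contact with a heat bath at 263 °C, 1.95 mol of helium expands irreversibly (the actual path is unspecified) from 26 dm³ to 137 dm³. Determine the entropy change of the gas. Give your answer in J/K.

ΔS_gas = 26.9 J/K

Entropy is a state function, so ΔS_gas depends only on the end states.
For an isothermal ideal gas ΔS_gas = nR ln(V₂/V₁) = 1.95 × 8.314 × ln(137/26) = 26.9 J/K.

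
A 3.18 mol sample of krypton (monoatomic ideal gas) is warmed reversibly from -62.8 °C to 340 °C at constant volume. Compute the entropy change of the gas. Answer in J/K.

ΔS = 42.4 J/K

In kelvin: T₁ = 210.35 K, T₂ = 613.15 K. At constant volume, ΔS = nC_V ln(T₂/T₁) with C_V = 3R/2 = 12.47 J mol⁻¹ K⁻¹.
ΔS = 3.18 × 12.47 × ln(613.15/210.35) = 42.4 J/K.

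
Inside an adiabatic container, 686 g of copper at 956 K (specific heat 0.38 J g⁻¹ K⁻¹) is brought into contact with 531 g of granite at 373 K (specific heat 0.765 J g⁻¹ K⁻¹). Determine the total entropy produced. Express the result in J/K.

Energy balance: T_f = (m₁c₁T₁ + m₂c₂T₂)/(m₁c₁ + m₂c₂) = 600.89 K.
ΔS₁ = m₁c₁ ln(T_f/T₁) = 260.68 × ln(600.89/956) = -121.05 J/K.
ΔS₂ = m₂c₂ ln(T_f/T₂) = 406.215 × ln(600.89/373) = 193.69 J/K.
ΔS_total = -121.05 + 193.69 = 72.6 J/K.

ΔS_total = 72.6 J/K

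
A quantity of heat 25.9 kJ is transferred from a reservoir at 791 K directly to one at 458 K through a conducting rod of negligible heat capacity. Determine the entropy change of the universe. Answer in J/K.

ΔS_hot = −Q/T_H = −25900/791 = -32.74 J/K and ΔS_cold = +Q/T_C = 25900/458 = 56.55 J/K.
ΔS_total = -32.74 + 56.55 = 23.8 J/K, positive as the second law requires.

ΔS_total = 23.8 J/K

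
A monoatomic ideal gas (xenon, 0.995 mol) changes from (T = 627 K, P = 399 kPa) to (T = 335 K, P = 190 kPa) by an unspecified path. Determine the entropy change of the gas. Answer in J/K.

ΔS = nC_p ln(T₂/T₁) − nR ln(P₂/P₁), with C_p = 5R/2 = 20.79 J mol⁻¹ K⁻¹ for a monoatomic ideal gas.
ΔS = 0.995 × [20.79 × ln(335/627) − 8.314 × ln(190/399)] = -6.83 J/K.

ΔS = -6.83 J/K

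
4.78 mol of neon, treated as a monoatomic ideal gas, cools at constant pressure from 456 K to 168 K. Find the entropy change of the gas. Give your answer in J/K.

ΔS = -99.2 J/K

At constant pressure, ΔS = nC_p ln(T₂/T₁) with C_p = 5R/2 = 20.79 J mol⁻¹ K⁻¹.
ΔS = 4.78 × 20.79 × ln(168/456) = -99.2 J/K.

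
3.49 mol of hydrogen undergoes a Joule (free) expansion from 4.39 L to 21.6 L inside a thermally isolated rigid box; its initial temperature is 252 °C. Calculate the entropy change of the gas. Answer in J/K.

No heat is exchanged and no work is done, so the ideal-gas temperature stays constant.
Entropy is a state function; using a reversible isothermal path, ΔS_gas = nR ln(V₂/V₁) = 3.49 × 8.314 × ln(21.6/4.39) = 46.2 J/K.

ΔS_gas = 46.2 J/K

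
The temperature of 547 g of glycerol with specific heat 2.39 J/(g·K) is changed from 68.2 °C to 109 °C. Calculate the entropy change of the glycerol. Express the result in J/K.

In kelvin: T₁ = 341.35 K, T₂ = 382.15 K. ΔS = ∫dQ_rev/T = m c ln(T₂/T₁) = 547 × 2.39 × ln(382.15/341.35) = 148 J/K.

ΔS = 148 J/K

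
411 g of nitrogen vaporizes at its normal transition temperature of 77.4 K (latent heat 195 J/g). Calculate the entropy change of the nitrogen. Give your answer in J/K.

ΔS = 1040 J/K

Heat absorbed by the substance: Q = mL = 411 × 195 = 80145 J.
At constant T, ΔS = Q_rev/T = 80145 / 77.4 = 1040 J/K.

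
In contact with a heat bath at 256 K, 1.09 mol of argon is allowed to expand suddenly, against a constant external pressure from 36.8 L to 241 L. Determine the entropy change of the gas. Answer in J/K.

Entropy is a state function, so ΔS_gas depends only on the end states.
For an isothermal ideal gas ΔS_gas = nR ln(V₂/V₁) = 1.09 × 8.314 × ln(241/36.8) = 17 J/K.

ΔS_gas = 17 J/K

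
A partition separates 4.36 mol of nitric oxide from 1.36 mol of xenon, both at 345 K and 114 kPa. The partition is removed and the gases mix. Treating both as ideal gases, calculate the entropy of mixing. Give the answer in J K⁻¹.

Mole fractions: x_A = 4.36/5.72 = 0.762, x_B = 0.238.
ΔS_mix = −R(n_A ln x_A + n_B ln x_B) = −8.314 × (4.36 ln 0.762 + 1.36 ln 0.238) = 26.1 J/K.

ΔS_mix = 26.1 J/K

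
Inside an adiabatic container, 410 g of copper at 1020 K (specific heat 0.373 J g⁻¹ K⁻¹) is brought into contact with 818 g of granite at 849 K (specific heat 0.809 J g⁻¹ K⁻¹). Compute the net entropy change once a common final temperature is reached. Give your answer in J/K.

Energy balance: T_f = (m₁c₁T₁ + m₂c₂T₂)/(m₁c₁ + m₂c₂) = 881.1 K.
ΔS₁ = m₁c₁ ln(T_f/T₁) = 152.93 × ln(881.1/1020) = -22.39 J/K.
ΔS₂ = m₂c₂ ln(T_f/T₂) = 661.762 × ln(881.1/849) = 24.56 J/K.
ΔS_total = -22.39 + 24.56 = 2.17 J/K.

ΔS_total = 2.17 J/K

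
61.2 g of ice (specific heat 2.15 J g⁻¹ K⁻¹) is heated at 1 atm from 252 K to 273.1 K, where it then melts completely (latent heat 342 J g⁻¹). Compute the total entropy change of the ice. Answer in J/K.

ΔS = 87.2 J/K

Warming step: ΔS₁ = m c ln(T_tr/T_i) = 61.2 × 2.15 × ln(273.1/252) = 10.58 J/K.
Phase change: ΔS₂ = +mL/T_tr = 61.2 × 342 / 273.1 = 76.64 J/K.
ΔS_total = (10.58) + (76.64) = 87.2 J/K.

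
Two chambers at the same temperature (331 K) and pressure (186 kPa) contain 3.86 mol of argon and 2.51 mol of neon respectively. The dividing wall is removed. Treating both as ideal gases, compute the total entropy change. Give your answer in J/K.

Mole fractions: x_A = 3.86/6.37 = 0.606, x_B = 0.394.
ΔS_mix = −R(n_A ln x_A + n_B ln x_B) = −8.314 × (3.86 ln 0.606 + 2.51 ln 0.394) = 35.5 J/K.

ΔS_mix = 35.5 J/K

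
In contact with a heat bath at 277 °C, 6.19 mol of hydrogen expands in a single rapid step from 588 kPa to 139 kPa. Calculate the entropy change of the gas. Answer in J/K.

Entropy is a state function, so ΔS_gas depends only on the end states.
For an isothermal ideal gas ΔS_gas = nR ln(P₁/P₂) = 6.19 × 8.314 × ln(588/139) = 74.2 J/K.

ΔS_gas = 74.2 J/K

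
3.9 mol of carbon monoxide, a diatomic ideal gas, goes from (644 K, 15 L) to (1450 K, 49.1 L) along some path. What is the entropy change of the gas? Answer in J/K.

Entropy is a state function: ΔS = nC_V ln(T₂/T₁) + nR ln(V₂/V₁), with C_V = 5R/2 = 20.79 J mol⁻¹ K⁻¹ for a diatomic ideal gas.
ΔS = 3.9 × [20.79 × ln(1450/644) + 8.314 × ln(49.1/15)] = 104 J/K.

ΔS = 104 J/K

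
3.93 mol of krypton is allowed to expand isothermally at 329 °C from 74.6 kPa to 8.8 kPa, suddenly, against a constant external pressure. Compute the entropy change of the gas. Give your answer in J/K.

Entropy is a state function, so ΔS_gas depends only on the end states.
For an isothermal ideal gas ΔS_gas = nR ln(P₁/P₂) = 3.93 × 8.314 × ln(74.6/8.8) = 69.8 J/K.

ΔS_gas = 69.8 J/K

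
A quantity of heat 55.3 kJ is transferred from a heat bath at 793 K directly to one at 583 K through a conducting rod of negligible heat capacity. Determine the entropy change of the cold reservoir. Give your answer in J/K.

The cold reservoir gains heat Q, so ΔS_cold = +Q/T_C = 55300/583 = 94.9 J/K.

ΔS_cold = 94.9 J/K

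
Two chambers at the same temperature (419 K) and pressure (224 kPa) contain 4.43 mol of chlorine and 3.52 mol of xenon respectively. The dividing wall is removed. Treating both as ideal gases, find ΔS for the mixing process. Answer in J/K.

ΔS_mix = 45.4 J/K

Mole fractions: x_A = 4.43/7.95 = 0.557, x_B = 0.443.
ΔS_mix = −R(n_A ln x_A + n_B ln x_B) = −8.314 × (4.43 ln 0.557 + 3.52 ln 0.443) = 45.4 J/K.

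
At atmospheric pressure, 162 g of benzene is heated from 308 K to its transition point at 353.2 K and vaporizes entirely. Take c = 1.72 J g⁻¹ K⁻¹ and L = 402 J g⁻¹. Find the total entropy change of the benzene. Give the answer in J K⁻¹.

Warming step: ΔS₁ = m c ln(T_tr/T_i) = 162 × 1.72 × ln(353.2/308) = 38.16 J/K.
Phase change: ΔS₂ = +mL/T_tr = 162 × 402 / 353.2 = 184.4 J/K.
ΔS_total = (38.16) + (184.4) = 223 J/K.

ΔS = 223 J/K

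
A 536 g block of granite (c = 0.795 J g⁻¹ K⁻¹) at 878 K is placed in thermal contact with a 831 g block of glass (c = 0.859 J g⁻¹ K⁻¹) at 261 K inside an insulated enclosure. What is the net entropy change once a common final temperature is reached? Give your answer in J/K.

ΔS_total = 205 J/K

Energy balance: T_f = (m₁c₁T₁ + m₂c₂T₂)/(m₁c₁ + m₂c₂) = 491.64 K.
ΔS₁ = m₁c₁ ln(T_f/T₁) = 426.12 × ln(491.64/878) = -247.1 J/K.
ΔS₂ = m₂c₂ ln(T_f/T₂) = 713.829 × ln(491.64/261) = 452 J/K.
ΔS_total = -247.1 + 452 = 205 J/K.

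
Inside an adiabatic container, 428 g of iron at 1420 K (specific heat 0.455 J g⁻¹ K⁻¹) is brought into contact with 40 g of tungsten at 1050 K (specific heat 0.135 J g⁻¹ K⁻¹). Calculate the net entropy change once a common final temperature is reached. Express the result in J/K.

Energy balance: T_f = (m₁c₁T₁ + m₂c₂T₂)/(m₁c₁ + m₂c₂) = 1410 K.
ΔS₁ = m₁c₁ ln(T_f/T₁) = 194.74 × ln(1410/1420) = -1.374 J/K.
ΔS₂ = m₂c₂ ln(T_f/T₂) = 5.4 × ln(1410/1050) = 1.592 J/K.
ΔS_total = -1.374 + 1.592 = 0.218 J/K.

ΔS_total = 0.218 J/K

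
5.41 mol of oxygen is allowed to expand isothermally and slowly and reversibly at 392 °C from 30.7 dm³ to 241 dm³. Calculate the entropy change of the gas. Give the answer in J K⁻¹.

ΔS_gas = 92.7 J/K

For an isothermal ideal gas ΔS_gas = nR ln(V₂/V₁) = 5.41 × 8.314 × ln(241/30.7) = 92.7 J/K.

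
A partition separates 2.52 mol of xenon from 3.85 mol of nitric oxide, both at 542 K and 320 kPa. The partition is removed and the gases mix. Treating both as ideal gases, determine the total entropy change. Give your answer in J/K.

Mole fractions: x_A = 2.52/6.37 = 0.396, x_B = 0.604.
ΔS_mix = −R(n_A ln x_A + n_B ln x_B) = −8.314 × (2.52 ln 0.396 + 3.85 ln 0.604) = 35.5 J/K.

ΔS_mix = 35.5 J/K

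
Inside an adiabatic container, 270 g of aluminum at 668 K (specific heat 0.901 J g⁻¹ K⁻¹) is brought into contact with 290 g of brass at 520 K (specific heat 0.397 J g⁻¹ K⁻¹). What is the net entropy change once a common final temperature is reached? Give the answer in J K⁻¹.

Energy balance: T_f = (m₁c₁T₁ + m₂c₂T₂)/(m₁c₁ + m₂c₂) = 620.46 K.
ΔS₁ = m₁c₁ ln(T_f/T₁) = 243.27 × ln(620.46/668) = -17.961 J/K.
ΔS₂ = m₂c₂ ln(T_f/T₂) = 115.13 × ln(620.46/520) = 20.335 J/K.
ΔS_total = -17.961 + 20.335 = 2.37 J/K.

ΔS_total = 2.37 J/K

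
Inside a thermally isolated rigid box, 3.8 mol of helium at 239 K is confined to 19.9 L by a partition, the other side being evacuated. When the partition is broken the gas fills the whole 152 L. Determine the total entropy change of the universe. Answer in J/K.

ΔS_universe = 64.2 J/K

For an ideal gas in free expansion Q = 0 and W = 0, so T is unchanged.
Entropy is a state function; using a reversible isothermal path, ΔS_gas = nR ln(V₂/V₁) = 3.8 × 8.314 × ln(152/19.9) = 64.2 J/K.
The insulated surroundings exchange no heat, so ΔS_surr = 0 and ΔS_universe = ΔS_gas.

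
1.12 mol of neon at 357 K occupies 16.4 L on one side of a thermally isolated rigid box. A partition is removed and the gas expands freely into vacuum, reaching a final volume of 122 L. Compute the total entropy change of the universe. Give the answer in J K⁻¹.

No heat is exchanged and no work is done, so the ideal-gas temperature stays constant.
Entropy is a state function; using a reversible isothermal path, ΔS_gas = nR ln(V₂/V₁) = 1.12 × 8.314 × ln(122/16.4) = 18.7 J/K.
The insulated surroundings exchange no heat, so ΔS_surr = 0 and ΔS_universe = ΔS_gas.

ΔS_universe = 18.7 J/K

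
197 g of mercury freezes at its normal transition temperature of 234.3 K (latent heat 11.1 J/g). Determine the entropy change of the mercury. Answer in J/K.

Heat released by the substance: Q = −mL = −197 × 11.1 = −2186.7 J.
At constant T, ΔS = Q_rev/T = −2186.7 / 234.3 = -9.33 J/K.

ΔS = -9.33 J/K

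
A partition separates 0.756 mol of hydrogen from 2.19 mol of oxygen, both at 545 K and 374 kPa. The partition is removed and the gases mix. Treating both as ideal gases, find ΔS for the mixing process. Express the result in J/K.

Mole fractions: x_A = 0.756/2.95 = 0.257, x_B = 0.743.
ΔS_mix = −R(n_A ln x_A + n_B ln x_B) = −8.314 × (0.756 ln 0.257 + 2.19 ln 0.743) = 13.9 J/K.

ΔS_mix = 13.9 J/K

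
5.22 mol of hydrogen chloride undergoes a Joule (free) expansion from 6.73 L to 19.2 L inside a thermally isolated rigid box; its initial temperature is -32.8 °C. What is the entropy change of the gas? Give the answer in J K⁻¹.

No heat is exchanged and no work is done, so the ideal-gas temperature stays constant.
Entropy is a state function; using a reversible isothermal path, ΔS_gas = nR ln(V₂/V₁) = 5.22 × 8.314 × ln(19.2/6.73) = 45.5 J/K.

ΔS_gas = 45.5 J/K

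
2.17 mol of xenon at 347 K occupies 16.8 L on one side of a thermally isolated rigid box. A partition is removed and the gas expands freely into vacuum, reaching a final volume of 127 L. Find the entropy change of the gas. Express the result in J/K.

ΔS_gas = 36.5 J/K

No heat is exchanged and no work is done, so the ideal-gas temperature stays constant.
Entropy is a state function; using a reversible isothermal path, ΔS_gas = nR ln(V₂/V₁) = 2.17 × 8.314 × ln(127/16.8) = 36.5 J/K.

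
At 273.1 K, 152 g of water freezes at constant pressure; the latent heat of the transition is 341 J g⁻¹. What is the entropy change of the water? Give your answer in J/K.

Heat released by the substance: Q = −mL = −152 × 341 = −51832 J.
At constant T, ΔS = Q_rev/T = −51832 / 273.1 = -190 J/K.

ΔS = -190 J/K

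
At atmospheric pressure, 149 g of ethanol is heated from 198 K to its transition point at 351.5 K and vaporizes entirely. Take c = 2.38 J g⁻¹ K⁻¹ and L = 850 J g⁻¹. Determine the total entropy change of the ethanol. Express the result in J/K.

Warming step: ΔS₁ = m c ln(T_tr/T_i) = 149 × 2.38 × ln(351.5/198) = 203.5 J/K.
Phase change: ΔS₂ = +mL/T_tr = 149 × 850 / 351.5 = 360.3 J/K.
ΔS_total = (203.5) + (360.3) = 564 J/K.

ΔS = 564 J/K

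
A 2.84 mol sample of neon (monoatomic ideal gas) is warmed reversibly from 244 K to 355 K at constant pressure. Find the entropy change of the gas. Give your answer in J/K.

At constant pressure, ΔS = nC_p ln(T₂/T₁) with C_p = 5R/2 = 20.79 J mol⁻¹ K⁻¹.
ΔS = 2.84 × 20.79 × ln(355/244) = 22.1 J/K.

ΔS = 22.1 J/K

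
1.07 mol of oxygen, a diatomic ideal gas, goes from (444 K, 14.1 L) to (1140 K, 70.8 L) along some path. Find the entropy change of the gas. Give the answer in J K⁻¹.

ΔS = 35.3 J/K

Entropy is a state function: ΔS = nC_V ln(T₂/T₁) + nR ln(V₂/V₁), with C_V = 5R/2 = 20.79 J mol⁻¹ K⁻¹ for a diatomic ideal gas.
ΔS = 1.07 × [20.79 × ln(1140/444) + 8.314 × ln(70.8/14.1)] = 35.3 J/K.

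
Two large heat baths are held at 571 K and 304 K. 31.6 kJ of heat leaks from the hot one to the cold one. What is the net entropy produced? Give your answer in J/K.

ΔS_hot = −Q/T_H = −31600/571 = -55.34 J/K and ΔS_cold = +Q/T_C = 31600/304 = 103.9 J/K.
ΔS_total = -55.34 + 103.9 = 48.6 J/K, positive as the second law requires.

ΔS_total = 48.6 J/K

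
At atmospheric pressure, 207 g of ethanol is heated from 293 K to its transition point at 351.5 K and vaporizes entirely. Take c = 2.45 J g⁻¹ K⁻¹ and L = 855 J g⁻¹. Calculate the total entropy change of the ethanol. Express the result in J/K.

Warming step: ΔS₁ = m c ln(T_tr/T_i) = 207 × 2.45 × ln(351.5/293) = 92.32 J/K.
Phase change: ΔS₂ = +mL/T_tr = 207 × 855 / 351.5 = 503.5 J/K.
ΔS_total = (92.32) + (503.5) = 596 J/K.

ΔS = 596 J/K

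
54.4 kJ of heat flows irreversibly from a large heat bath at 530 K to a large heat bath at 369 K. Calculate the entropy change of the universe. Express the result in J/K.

ΔS_total = 44.8 J/K

ΔS_hot = −Q/T_H = −54400/530 = -102.6 J/K and ΔS_cold = +Q/T_C = 54400/369 = 147.4 J/K.
ΔS_total = -102.6 + 147.4 = 44.8 J/K, positive as the second law requires.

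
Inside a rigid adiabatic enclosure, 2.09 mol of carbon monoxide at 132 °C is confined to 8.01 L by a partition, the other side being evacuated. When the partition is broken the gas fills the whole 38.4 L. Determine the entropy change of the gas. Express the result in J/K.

No heat is exchanged and no work is done, so the ideal-gas temperature stays constant.
Entropy is a state function; using a reversible isothermal path, ΔS_gas = nR ln(V₂/V₁) = 2.09 × 8.314 × ln(38.4/8.01) = 27.2 J/K.

ΔS_gas = 27.2 J/K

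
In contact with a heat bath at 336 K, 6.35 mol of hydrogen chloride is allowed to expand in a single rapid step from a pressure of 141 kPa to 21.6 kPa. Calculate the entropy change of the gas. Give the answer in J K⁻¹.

ΔS_gas = 99 J/K

Entropy is a state function, so ΔS_gas depends only on the end states.
For an isothermal ideal gas ΔS_gas = nR ln(P₁/P₂) = 6.35 × 8.314 × ln(141/21.6) = 99 J/K.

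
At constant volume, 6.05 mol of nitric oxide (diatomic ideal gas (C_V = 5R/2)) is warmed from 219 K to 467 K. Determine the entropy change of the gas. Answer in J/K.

At constant volume, ΔS = nC_V ln(T₂/T₁) with C_V = 5R/2 = 20.79 J mol⁻¹ K⁻¹.
ΔS = 6.05 × 20.79 × ln(467/219) = 95.2 J/K.

ΔS = 95.2 J/K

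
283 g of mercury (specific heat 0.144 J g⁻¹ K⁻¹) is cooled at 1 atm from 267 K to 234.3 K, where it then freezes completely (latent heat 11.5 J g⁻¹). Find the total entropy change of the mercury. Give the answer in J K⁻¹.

Cooling step: ΔS₁ = m c ln(T_tr/T_i) = 283 × 0.144 × ln(234.3/267) = -5.324 J/K.
Phase change: ΔS₂ = −mL/T_tr = −283 × 11.5 / 234.3 = -13.89 J/K.
ΔS_total = (-5.324) + (-13.89) = -19.2 J/K.

ΔS = -19.2 J/K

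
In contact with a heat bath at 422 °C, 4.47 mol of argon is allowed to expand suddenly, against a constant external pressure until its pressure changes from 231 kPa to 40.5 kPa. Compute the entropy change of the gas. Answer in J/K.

Entropy is a state function, so ΔS_gas depends only on the end states.
For an isothermal ideal gas ΔS_gas = nR ln(P₁/P₂) = 4.47 × 8.314 × ln(231/40.5) = 64.7 J/K.

ΔS_gas = 64.7 J/K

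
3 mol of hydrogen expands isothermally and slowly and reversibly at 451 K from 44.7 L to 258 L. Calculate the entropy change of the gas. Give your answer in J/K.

ΔS_gas = 43.7 J/K

For an isothermal ideal gas ΔS_gas = nR ln(V₂/V₁) = 3 × 8.314 × ln(258/44.7) = 43.7 J/K.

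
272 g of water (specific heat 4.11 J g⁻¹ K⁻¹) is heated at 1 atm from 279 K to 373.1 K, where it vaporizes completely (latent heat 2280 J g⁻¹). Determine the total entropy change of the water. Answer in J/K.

Warming step: ΔS₁ = m c ln(T_tr/T_i) = 272 × 4.11 × ln(373.1/279) = 324.9 J/K.
Phase change: ΔS₂ = +mL/T_tr = 272 × 2280 / 373.1 = 1662 J/K.
ΔS_total = (324.9) + (1662) = 1990 J/K.

ΔS = 1990 J/K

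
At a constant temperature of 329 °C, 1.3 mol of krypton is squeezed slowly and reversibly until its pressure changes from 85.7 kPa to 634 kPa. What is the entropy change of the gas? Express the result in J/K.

For an isothermal ideal gas ΔS_gas = nR ln(P₁/P₂) = 1.3 × 8.314 × ln(85.7/634) = -21.6 J/K.

ΔS_gas = -21.6 J/K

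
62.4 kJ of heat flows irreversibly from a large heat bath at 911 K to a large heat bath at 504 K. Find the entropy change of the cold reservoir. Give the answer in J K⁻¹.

The cold reservoir gains heat Q, so ΔS_cold = +Q/T_C = 62400/504 = 124 J/K.

ΔS_cold = 124 J/K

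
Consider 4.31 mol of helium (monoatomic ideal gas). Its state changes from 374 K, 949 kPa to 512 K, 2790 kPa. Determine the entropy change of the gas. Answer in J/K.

ΔS = nC_p ln(T₂/T₁) − nR ln(P₂/P₁), with C_p = 5R/2 = 20.79 J mol⁻¹ K⁻¹ for a monoatomic ideal gas.
ΔS = 4.31 × [20.79 × ln(512/374) − 8.314 × ln(2790/949)] = -10.5 J/K.

ΔS = -10.5 J/K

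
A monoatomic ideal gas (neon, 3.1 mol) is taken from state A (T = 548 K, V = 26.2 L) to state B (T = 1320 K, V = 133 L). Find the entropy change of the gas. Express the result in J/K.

Entropy is a state function: ΔS = nC_V ln(T₂/T₁) + nR ln(V₂/V₁), with C_V = 3R/2 = 12.47 J mol⁻¹ K⁻¹ for a monoatomic ideal gas.
ΔS = 3.1 × [12.47 × ln(1320/548) + 8.314 × ln(133/26.2)] = 75.9 J/K.

ΔS = 75.9 J/K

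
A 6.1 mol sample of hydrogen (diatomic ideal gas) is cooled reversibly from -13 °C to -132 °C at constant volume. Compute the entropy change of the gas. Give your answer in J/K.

In kelvin: T₁ = 260.15 K, T₂ = 141.15 K. At constant volume, ΔS = nC_V ln(T₂/T₁) with C_V = 5R/2 = 20.79 J mol⁻¹ K⁻¹.
ΔS = 6.1 × 20.79 × ln(141.15/260.15) = -77.5 J/K.

ΔS = -77.5 J/K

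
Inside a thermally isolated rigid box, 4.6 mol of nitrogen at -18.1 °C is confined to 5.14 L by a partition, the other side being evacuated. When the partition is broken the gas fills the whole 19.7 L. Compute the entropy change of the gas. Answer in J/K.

ΔS_gas = 51.4 J/K

For an ideal gas in free expansion Q = 0 and W = 0, so T is unchanged.
Entropy is a state function; using a reversible isothermal path, ΔS_gas = nR ln(V₂/V₁) = 4.6 × 8.314 × ln(19.7/5.14) = 51.4 J/K.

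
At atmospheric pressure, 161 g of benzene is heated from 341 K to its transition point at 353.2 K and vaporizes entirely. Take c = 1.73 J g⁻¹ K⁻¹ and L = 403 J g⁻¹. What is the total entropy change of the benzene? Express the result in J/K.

Warming step: ΔS₁ = m c ln(T_tr/T_i) = 161 × 1.73 × ln(353.2/341) = 9.791 J/K.
Phase change: ΔS₂ = +mL/T_tr = 161 × 403 / 353.2 = 183.7 J/K.
ΔS_total = (9.791) + (183.7) = 193 J/K.

ΔS = 193 J/K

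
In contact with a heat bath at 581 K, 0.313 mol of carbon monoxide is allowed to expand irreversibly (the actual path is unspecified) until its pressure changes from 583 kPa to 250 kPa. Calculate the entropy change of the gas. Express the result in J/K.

ΔS_gas = 2.2 J/K

Entropy is a state function, so ΔS_gas depends only on the end states.
For an isothermal ideal gas ΔS_gas = nR ln(P₁/P₂) = 0.313 × 8.314 × ln(583/250) = 2.2 J/K.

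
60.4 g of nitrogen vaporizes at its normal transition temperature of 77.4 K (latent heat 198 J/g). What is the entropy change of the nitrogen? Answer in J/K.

ΔS = 155 J/K

Heat absorbed by the substance: Q = mL = 60.4 × 198 = 11959.2 J.
At constant T, ΔS = Q_rev/T = 11959.2 / 77.4 = 155 J/K.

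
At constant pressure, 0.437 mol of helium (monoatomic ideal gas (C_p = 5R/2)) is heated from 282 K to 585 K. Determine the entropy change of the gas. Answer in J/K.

ΔS = 6.63 J/K

At constant pressure, ΔS = nC_p ln(T₂/T₁) with C_p = 5R/2 = 20.79 J mol⁻¹ K⁻¹.
ΔS = 0.437 × 20.79 × ln(585/282) = 6.63 J/K.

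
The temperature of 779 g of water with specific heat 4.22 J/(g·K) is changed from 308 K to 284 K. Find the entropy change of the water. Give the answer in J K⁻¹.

ΔS = ∫dQ_rev/T = m c ln(T₂/T₁) = 779 × 4.22 × ln(284/308) = -267 J/K.

ΔS = -267 J/K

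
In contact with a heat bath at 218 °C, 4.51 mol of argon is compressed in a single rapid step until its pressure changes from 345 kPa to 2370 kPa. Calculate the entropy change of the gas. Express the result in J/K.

Entropy is a state function, so ΔS_gas depends only on the end states.
For an isothermal ideal gas ΔS_gas = nR ln(P₁/P₂) = 4.51 × 8.314 × ln(345/2370) = -72.3 J/K.

ΔS_gas = -72.3 J/K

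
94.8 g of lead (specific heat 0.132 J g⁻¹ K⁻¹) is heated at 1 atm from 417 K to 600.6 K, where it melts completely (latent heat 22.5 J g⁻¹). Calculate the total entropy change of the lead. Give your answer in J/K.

Warming step: ΔS₁ = m c ln(T_tr/T_i) = 94.8 × 0.132 × ln(600.6/417) = 4.565 J/K.
Phase change: ΔS₂ = +mL/T_tr = 94.8 × 22.5 / 600.6 = 3.551 J/K.
ΔS_total = (4.565) + (3.551) = 8.12 J/K.

ΔS = 8.12 J/K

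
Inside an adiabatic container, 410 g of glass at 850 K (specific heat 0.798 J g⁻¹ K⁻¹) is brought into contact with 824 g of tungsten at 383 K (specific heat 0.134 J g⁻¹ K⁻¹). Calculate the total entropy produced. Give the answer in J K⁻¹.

Energy balance: T_f = (m₁c₁T₁ + m₂c₂T₂)/(m₁c₁ + m₂c₂) = 732.16 K.
ΔS₁ = m₁c₁ ln(T_f/T₁) = 327.18 × ln(732.16/850) = -48.83 J/K.
ΔS₂ = m₂c₂ ln(T_f/T₂) = 110.416 × ln(732.16/383) = 71.55 J/K.
ΔS_total = -48.83 + 71.55 = 22.7 J/K.

ΔS_total = 22.7 J/K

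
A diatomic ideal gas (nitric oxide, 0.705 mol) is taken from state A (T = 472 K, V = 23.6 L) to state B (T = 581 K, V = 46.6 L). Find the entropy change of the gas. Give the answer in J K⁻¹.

Entropy is a state function: ΔS = nC_V ln(T₂/T₁) + nR ln(V₂/V₁), with C_V = 5R/2 = 20.79 J mol⁻¹ K⁻¹ for a diatomic ideal gas.
ΔS = 0.705 × [20.79 × ln(581/472) + 8.314 × ln(46.6/23.6)] = 7.03 J/K.

ΔS = 7.03 J/K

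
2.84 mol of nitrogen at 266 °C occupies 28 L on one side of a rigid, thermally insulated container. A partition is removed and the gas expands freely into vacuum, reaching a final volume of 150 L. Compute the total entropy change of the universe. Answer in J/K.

ΔS_universe = 39.6 J/K

No heat is exchanged and no work is done, so the ideal-gas temperature stays constant.
Entropy is a state function; using a reversible isothermal path, ΔS_gas = nR ln(V₂/V₁) = 2.84 × 8.314 × ln(150/28) = 39.6 J/K.
The insulated surroundings exchange no heat, so ΔS_surr = 0 and ΔS_universe = ΔS_gas.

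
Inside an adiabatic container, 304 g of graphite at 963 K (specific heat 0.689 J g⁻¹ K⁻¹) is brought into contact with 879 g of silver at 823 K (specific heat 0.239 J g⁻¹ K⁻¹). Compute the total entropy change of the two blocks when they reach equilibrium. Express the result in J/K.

Energy balance: T_f = (m₁c₁T₁ + m₂c₂T₂)/(m₁c₁ + m₂c₂) = 892.9 K.
ΔS₁ = m₁c₁ ln(T_f/T₁) = 209.456 × ln(892.9/963) = -15.83 J/K.
ΔS₂ = m₂c₂ ln(T_f/T₂) = 210.081 × ln(892.9/823) = 17.12 J/K.
ΔS_total = -15.83 + 17.12 = 1.29 J/K.

ΔS_total = 1.29 J/K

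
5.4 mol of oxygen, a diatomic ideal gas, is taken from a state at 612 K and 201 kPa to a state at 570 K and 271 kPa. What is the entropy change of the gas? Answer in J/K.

ΔS = nC_p ln(T₂/T₁) − nR ln(P₂/P₁), with C_p = 7R/2 = 29.1 J mol⁻¹ K⁻¹ for a diatomic ideal gas.
ΔS = 5.4 × [29.1 × ln(570/612) − 8.314 × ln(271/201)] = -24.6 J/K.

ΔS = -24.6 J/K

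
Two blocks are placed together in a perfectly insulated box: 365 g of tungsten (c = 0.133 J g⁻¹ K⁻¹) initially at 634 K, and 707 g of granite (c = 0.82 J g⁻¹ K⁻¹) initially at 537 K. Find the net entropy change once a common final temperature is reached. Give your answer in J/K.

ΔS_total = 0.647 J/K

Energy balance: T_f = (m₁c₁T₁ + m₂c₂T₂)/(m₁c₁ + m₂c₂) = 544.49 K.
ΔS₁ = m₁c₁ ln(T_f/T₁) = 48.545 × ln(544.49/634) = -7.388 J/K.
ΔS₂ = m₂c₂ ln(T_f/T₂) = 579.74 × ln(544.49/537) = 8.035 J/K.
ΔS_total = -7.388 + 8.035 = 0.647 J/K.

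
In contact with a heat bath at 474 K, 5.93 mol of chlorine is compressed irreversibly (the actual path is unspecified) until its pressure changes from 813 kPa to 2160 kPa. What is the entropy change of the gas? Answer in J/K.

Entropy is a state function, so ΔS_gas depends only on the end states.
For an isothermal ideal gas ΔS_gas = nR ln(P₁/P₂) = 5.93 × 8.314 × ln(813/2160) = -48.2 J/K.

ΔS_gas = -48.2 J/K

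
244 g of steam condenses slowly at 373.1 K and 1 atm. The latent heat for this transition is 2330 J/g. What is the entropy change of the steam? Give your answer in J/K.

ΔS = -1520 J/K

Heat released by the substance: Q = −mL = −244 × 2330 = −568520 J.
At constant T, ΔS = Q_rev/T = −568520 / 373.1 = -1520 J/K.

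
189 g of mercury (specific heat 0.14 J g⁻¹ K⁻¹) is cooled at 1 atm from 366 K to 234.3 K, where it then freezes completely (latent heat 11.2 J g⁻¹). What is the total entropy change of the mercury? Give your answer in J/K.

Cooling step: ΔS₁ = m c ln(T_tr/T_i) = 189 × 0.14 × ln(234.3/366) = -11.8 J/K.
Phase change: ΔS₂ = −mL/T_tr = −189 × 11.2 / 234.3 = -9.035 J/K.
ΔS_total = (-11.8) + (-9.035) = -20.8 J/K.

ΔS = -20.8 J/K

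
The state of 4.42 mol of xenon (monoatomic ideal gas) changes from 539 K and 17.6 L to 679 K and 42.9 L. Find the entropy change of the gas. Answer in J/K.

Entropy is a state function: ΔS = nC_V ln(T₂/T₁) + nR ln(V₂/V₁), with C_V = 3R/2 = 12.47 J mol⁻¹ K⁻¹ for a monoatomic ideal gas.
ΔS = 4.42 × [12.47 × ln(679/539) + 8.314 × ln(42.9/17.6)] = 45.5 J/K.

ΔS = 45.5 J/K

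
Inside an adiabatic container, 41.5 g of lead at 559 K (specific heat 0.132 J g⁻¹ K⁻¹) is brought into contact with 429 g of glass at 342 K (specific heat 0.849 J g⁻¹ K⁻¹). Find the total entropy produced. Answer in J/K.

Energy balance: T_f = (m₁c₁T₁ + m₂c₂T₂)/(m₁c₁ + m₂c₂) = 345.22 K.
ΔS₁ = m₁c₁ ln(T_f/T₁) = 5.478 × ln(345.22/559) = -2.64 J/K.
ΔS₂ = m₂c₂ ln(T_f/T₂) = 364.221 × ln(345.22/342) = 3.408 J/K.
ΔS_total = -2.64 + 3.408 = 0.768 J/K.

ΔS_total = 0.768 J/K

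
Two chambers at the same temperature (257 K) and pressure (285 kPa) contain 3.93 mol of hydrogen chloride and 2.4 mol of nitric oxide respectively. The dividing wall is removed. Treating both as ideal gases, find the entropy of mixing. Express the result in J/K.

ΔS_mix = 34.9 J/K

Mole fractions: x_A = 3.93/6.33 = 0.621, x_B = 0.379.
ΔS_mix = −R(n_A ln x_A + n_B ln x_B) = −8.314 × (3.93 ln 0.621 + 2.4 ln 0.379) = 34.9 J/K.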